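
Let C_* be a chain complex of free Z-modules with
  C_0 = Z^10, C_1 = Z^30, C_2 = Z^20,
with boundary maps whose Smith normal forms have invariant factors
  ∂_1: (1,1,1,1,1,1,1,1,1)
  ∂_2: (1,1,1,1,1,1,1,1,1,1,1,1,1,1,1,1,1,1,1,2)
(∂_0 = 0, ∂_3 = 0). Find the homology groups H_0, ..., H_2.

H_0 ≅ Z,  H_1 ≅ Z ⊕ Z/2Z,  H_2 = 0.

H_0: b_0 = 10 − 0 − 9 = 1; torsion from ∂_1 factors > 1: none. So H_0 ≅ Z.
H_1: b_1 = 30 − 9 − 20 = 1; torsion from ∂_2 factors > 1: [2]. So H_1 ≅ Z ⊕ Z/2Z.
H_2: b_2 = 20 − 20 − 0 = 0; torsion from ∂_3 factors > 1: none. So H_2 ≅ 0.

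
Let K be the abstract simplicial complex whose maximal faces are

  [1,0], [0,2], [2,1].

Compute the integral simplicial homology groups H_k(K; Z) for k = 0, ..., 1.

K has 3 vertices, 3 edges.
rank ∂_0 = 0, rank ∂_1 = 2 ⇒ b_0 = 3 − 0 − 2 = 1; all invariant factors of ∂_1 are 1 so no torsion. So H_0 ≅ Z.
rank ∂_1 = 2, rank ∂_2 = 0 ⇒ b_1 = 3 − 2 − 0 = 1. So H_1 ≅ Z.

H_0 = Z,  H_1 = Z.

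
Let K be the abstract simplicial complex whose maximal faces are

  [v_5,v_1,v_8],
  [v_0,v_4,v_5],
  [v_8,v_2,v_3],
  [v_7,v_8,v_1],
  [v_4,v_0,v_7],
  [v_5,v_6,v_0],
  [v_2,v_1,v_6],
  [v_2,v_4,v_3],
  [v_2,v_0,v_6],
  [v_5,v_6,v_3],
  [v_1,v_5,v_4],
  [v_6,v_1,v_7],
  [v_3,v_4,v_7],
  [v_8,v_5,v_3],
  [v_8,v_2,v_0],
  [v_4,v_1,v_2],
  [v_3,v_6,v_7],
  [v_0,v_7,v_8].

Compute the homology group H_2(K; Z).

H_2 = Z.

Fix the vertex order v_0 < v_1 < v_2 < v_3 < v_4 < v_5 < v_6 < v_7 < v_8 and write every simplex with vertices in increasing order. Then dim K = 2 and the simplices of K are:

  0-simplices (9): [v_0], [v_1], [v_2], [v_3], [v_4], [v_5], [v_6], [v_7], [v_8]
  1-simplices (27): (27 of them)
  2-simplices (18): (18 of them)

so the chain groups are C_0 ≅ Z^9, C_1 ≅ Z^27, C_2 ≅ Z^18.

The boundary map ∂_1: C_1 → C_0 is given by ∂[p,q] = [q] − [p]. For instance
  ∂[v_0,v_4] = [v_4] − [v_0].
As a 9×27 matrix over Z this has rank 8, with invariant factors (1,1,1,1,1,1,1,1).

The boundary map ∂_2: C_2 → C_1 acts by ∂[p,q,r] = [q,r] − [p,r] + [p,q]. For instance
  ∂[v_2,v_3,v_8] = [v_3,v_8] − [v_2,v_8] + [v_2,v_3],
  ∂[v_2,v_3,v_4] = [v_3,v_4] − [v_2,v_4] + [v_2,v_3].
As a 27×18 matrix over Z this has rank 17, with invariant factors (1,1,1,1,1,1,1,1,1,1,1,1,1,1,1,1,1).

From H_k ≅ ker(∂_k) / im(∂_{k+1}) we obtain:

  H_2: rank ker ∂_2 − rank ∂_3 = (18 − 17) − 0 = 1, and there is no ∂_3, so H_2 = Z.

(K is a triangulation of the torus T^2.)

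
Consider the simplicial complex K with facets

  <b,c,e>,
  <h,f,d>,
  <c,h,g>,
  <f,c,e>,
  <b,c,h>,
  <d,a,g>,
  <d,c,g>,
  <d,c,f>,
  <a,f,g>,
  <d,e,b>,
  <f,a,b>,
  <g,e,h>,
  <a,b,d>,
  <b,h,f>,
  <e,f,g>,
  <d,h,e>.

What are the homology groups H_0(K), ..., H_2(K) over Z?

We work with the vertex ordering a < b < c < d < e < f < g < h. The simplices of K, each written with vertices in increasing order, are:

  0-simplices (8): a, b, c, d, e, f, g, h
  1-simplices (24): ab, ad, af, ag, bc, bd, be, bf, bh, cd, ce, cf, cg, ch, de, df, dg, dh, ef, eg, eh, fg, fh, gh
  2-simplices (16): abd, abf, adg, afg, bce, bch, bde, bfh, cdf, cdg, cef, cgh, deh, dfh, efg, egh

so the chain groups are C_0 ≅ Z^8, C_1 ≅ Z^24, C_2 ≅ Z^16.

Boundary ∂_1: C_1 → C_0 sends each edge [p,q] (with p < q) to q − p.
As a 8×24 matrix over Z this has rank 7, with invariant factors (1,1,1,1,1,1,1).

Boundary ∂_2: C_2 → C_1 acts by ∂[p,q,r] = [q,r] − [p,r] + [p,q]. For instance
  ∂bce = ce − be + bc,
  ∂adg = dg − ag + ad.
This gives a 24×16 integer matrix of rank 15; reducing to Smith normal form yields diagonal entries (1,1,1,1,1,1,1,1,1,1,1,1,1,1,1).

From H_k ≅ ker(∂_k) / im(∂_{k+1}) we obtain:

  H_0: rank C_0 − rank ∂_1 = 8 − 7 = 1, and the invariant factors of ∂_1 are all 1, so H_0 = Z.
  H_1: rank ker ∂_1 − rank ∂_2 = (24 − 7) − 15 = 2, and the invariant factors of ∂_2 are all 1, so H_1 = Z^2.
  H_2: rank ker ∂_2 − rank ∂_3 = (16 − 15) − 0 = 1, and there is no ∂_3, so H_2 = Z.

H_0 = Z,  H_1 = Z^2,  H_2 = Z.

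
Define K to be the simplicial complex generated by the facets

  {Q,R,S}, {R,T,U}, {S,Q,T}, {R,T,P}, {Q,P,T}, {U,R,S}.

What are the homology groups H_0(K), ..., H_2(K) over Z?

H_0 = Z,  H_1 = Z,  H_2 = 0.

Take the total order P < Q < R < S < T < U on the vertex set. Then K (dimension 2) consists of the simplices:

  0-simplices (6): P, Q, R, S, T, U
  1-simplices (12): PQ, PR, PT, QR, QS, QT, RS, RT, RU, ST, SU, TU
  2-simplices (6): PQT, PRT, QRS, QST, RSU, RTU

giving chain groups C_0 ≅ Z^6, C_1 ≅ Z^12, C_2 ≅ Z^6.

The boundary map ∂_1: C_1 → C_0 sends each edge [p,q] (with p < q) to q − p. For instance
  ∂SU = U − S.
As a 6×12 matrix over Z this has rank 5, with invariant factors (1,1,1,1,1).

∂_2: C_2 → C_1 maps a triangle to the signed sum of its edges. For instance
  ∂PQT = QT − PT + PQ,
  ∂RSU = SU − RU + RS.
This gives a 12×6 integer matrix of rank 6; reducing to Smith normal form yields diagonal entries (1,1,1,1,1,1).

Computing H_k = (kernel of ∂_k) / (image of ∂_{k+1}):

  H_0: rank C_0 − rank ∂_1 = 6 − 5 = 1, and the invariant factors of ∂_1 are all 1, so H_0 = Z.
  H_1: rank ker ∂_1 − rank ∂_2 = (12 − 5) − 6 = 1, and the invariant factors of ∂_2 are all 1, so H_1 = Z.
  H_2: rank ker ∂_2 − rank ∂_3 = (6 − 6) − 0 = 0, and there is no ∂_3, so H_2 = 0.

(K is a triangulation of the cylinder S^1 x I.)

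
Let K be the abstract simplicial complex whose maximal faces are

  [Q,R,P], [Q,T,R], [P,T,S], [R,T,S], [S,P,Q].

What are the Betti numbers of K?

We work with the vertex ordering P < Q < R < S < T. The simplices of K, each written with vertices in increasing order, are:

  0-simplices (5): P, Q, R, S, T
  1-simplices (10): PQ, PR, PS, PT, QR, QS, QT, RS, RT, ST
  2-simplices (5): PQR, PQS, PST, QRT, RST

giving chain groups C_0 ≅ Z^5, C_1 ≅ Z^10, C_2 ≅ Z^5.

Boundary ∂_1: C_1 → C_0 sends each edge [p,q] (with p < q) to q − p. For instance
  ∂QT = T − Q.
The 5×10 boundary matrix has rank 4 and Smith normal form diag(1,1,1,1).

∂_2: C_2 → C_1 maps a triangle to the signed sum of its edges. For instance
  ∂PQS = QS − PS + PQ,
  ∂PQR = QR − PR + PQ.
The resulting 10×5 matrix has rank 5, and its Smith normal form has invariant factors (1,1,1,1,1).

From H_k ≅ ker(∂_k) / im(∂_{k+1}) we obtain:

  H_0: rank C_0 − rank ∂_1 = 5 − 4 = 1, and the invariant factors of ∂_1 are all 1, so H_0 ≅ Z.
  H_1: rank ker ∂_1 − rank ∂_2 = (10 − 4) − 5 = 1, and the invariant factors of ∂_2 are all 1, so H_1 ≅ Z.
  H_2: rank ker ∂_2 − rank ∂_3 = (5 − 5) − 0 = 0, and there is no ∂_3, so H_2 ≅ 0.

As a check, the Euler characteristic is 5 − 10 + 5 = 0, which agrees with 1 − 1 + 0 = 0.
(K is a triangulation of the Möbius band.)

Hence the Betti numbers are b_0 = 1, b_1 = 1, b_2 = 0.

b_0 = 1, b_1 = 1, b_2 = 0.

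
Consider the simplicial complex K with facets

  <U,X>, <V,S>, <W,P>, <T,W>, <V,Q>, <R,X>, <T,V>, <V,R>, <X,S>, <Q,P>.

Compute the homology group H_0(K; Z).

Order the vertices as P < Q < R < S < T < U < V < W < X. Listing each simplex with vertices in this order, K has dimension 1 with simplices:

  0-simplices (9): P, Q, R, S, T, U, V, W, X
  1-simplices (10): PQ, PW, QV, RV, RX, SV, SX, TV, TW, UX

so the chain groups are C_0 ≅ Z^9, C_1 ≅ Z^10.

Boundary ∂_1: C_1 → C_0 is given by ∂[p,q] = [q] − [p]. For instance
  ∂TV = V − T.
This gives a 9×10 integer matrix of rank 8; reducing to Smith normal form yields diagonal entries (1,1,1,1,1,1,1,1).

From H_k ≅ ker(∂_k) / im(∂_{k+1}) we obtain:

  H_0: rank C_0 − rank ∂_1 = 9 − 8 = 1, and the invariant factors of ∂_1 are all 1, so H_0 = Z.

H_0 ≅ Z.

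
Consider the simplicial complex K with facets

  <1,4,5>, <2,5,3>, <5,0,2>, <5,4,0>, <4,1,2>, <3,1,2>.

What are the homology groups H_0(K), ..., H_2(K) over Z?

H_0 = Z,  H_1 = Z,  H_2 = 0.

Take the total order 0 < 1 < 2 < 3 < 4 < 5 on the vertex set. Then K (dimension 2) consists of the simplices:

  0-simplices (6): [0], [1], [2], [3], [4], [5]
  1-simplices (12): [0,2], [0,4], [0,5], [1,2], [1,3], [1,4], [1,5], [2,3], [2,4], [2,5], [3,5], [4,5]
  2-simplices (6): [0,2,5], [0,4,5], [1,2,3], [1,2,4], [1,4,5], [2,3,5]

so the chain groups are C_0 ≅ Z^6, C_1 ≅ Z^12, C_2 ≅ Z^6.

Boundary ∂_1: C_1 → C_0 is given by ∂[p,q] = [q] − [p]. For instance
  ∂[2,5] = [5] − [2].
The resulting 6×12 matrix has rank 5, and its Smith normal form has invariant factors (1,1,1,1,1).

Boundary ∂_2: C_2 → C_1 acts by ∂[p,q,r] = [q,r] − [p,r] + [p,q]. For instance
  ∂[0,2,5] = [2,5] − [0,5] + [0,2],
  ∂[1,2,4] = [2,4] − [1,4] + [1,2].
The resulting 12×6 matrix has rank 6, and its Smith normal form has invariant factors (1,1,1,1,1,1).

From H_k ≅ ker(∂_k) / im(∂_{k+1}) we obtain:

  H_0: rank C_0 − rank ∂_1 = 6 − 5 = 1, and the invariant factors of ∂_1 are all 1, so H_0 ≅ Z.
  H_1: rank ker ∂_1 − rank ∂_2 = (12 − 5) − 6 = 1, and the invariant factors of ∂_2 are all 1, so H_1 ≅ Z.
  H_2: rank ker ∂_2 − rank ∂_3 = (6 − 6) − 0 = 0, and there is no ∂_3, so H_2 ≅ 0.

As a check, the Euler characteristic is 6 − 12 + 6 = 0, which agrees with 1 − 1 + 0 = 0.
(K is a triangulation of the cylinder S^1 x I.)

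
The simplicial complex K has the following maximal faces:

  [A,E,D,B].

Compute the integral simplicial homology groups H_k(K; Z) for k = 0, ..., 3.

We work with the vertex ordering A < B < D < E. The simplices of K, each written with vertices in increasing order, are:

  0-simplices (4): A, B, D, E
  1-simplices (6): AB, AD, AE, BD, BE, DE
  2-simplices (4): ABD, ABE, ADE, BDE
  3-simplices (1): ABDE

Hence C_0 ≅ Z^4, C_1 ≅ Z^6, C_2 ≅ Z^4, C_3 ≅ Z^1.

Boundary ∂_1: C_1 → C_0 maps an edge to its endpoints' difference, ∂[p,q] = q − p. For instance
  ∂BE = E − B.
As a 4×6 matrix over Z this has rank 3, with invariant factors (1,1,1).

The boundary map ∂_2: C_2 → C_1 sends each 2-simplex [p,q,r] to [q,r] − [p,r] + [p,q]. For instance
  ∂BDE = DE − BE + BD,
  ∂ABE = BE − AE + AB.
The resulting 6×4 matrix has rank 3, and its Smith normal form has invariant factors (1,1,1).

The boundary map ∂_3: C_3 → C_2 sends each 3-simplex σ to the alternating sum Σ_i (−1)^i (σ with its i-th vertex removed). For instance
  ∂ABDE = BDE − ADE + ABE − ABD.
The 4×1 boundary matrix has rank 1 and Smith normal form diag(1).

Reading off H_k = ker ∂_k / im ∂_{k+1}:

  H_0: rank C_0 − rank ∂_1 = 4 − 3 = 1, and the invariant factors of ∂_1 are all 1, so H_0 ≅ Z.
  H_1: rank ker ∂_1 − rank ∂_2 = (6 − 3) − 3 = 0, and the invariant factors of ∂_2 are all 1, so H_1 ≅ 0.
  H_2: rank ker ∂_2 − rank ∂_3 = (4 − 3) − 1 = 0, and the invariant factors of ∂_3 are all 1, so H_2 ≅ 0.
  H_3: rank ker ∂_3 − rank ∂_4 = (1 − 1) − 0 = 0, and there is no ∂_4, so H_3 ≅ 0.

H_0 = Z,  H_1 = 0,  H_2 = 0,  H_3 = 0.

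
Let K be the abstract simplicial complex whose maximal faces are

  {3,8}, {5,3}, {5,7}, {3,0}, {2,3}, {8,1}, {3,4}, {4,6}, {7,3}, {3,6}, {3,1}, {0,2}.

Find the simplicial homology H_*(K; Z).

H_0 = Z,  H_1 = Z^4.

K has 9 vertices, 12 edges.
rank ∂_0 = 0, rank ∂_1 = 8 ⇒ b_0 = 9 − 0 − 8 = 1; all invariant factors of ∂_1 are 1 so no torsion. So H_0 ≅ Z.
rank ∂_1 = 8, rank ∂_2 = 0 ⇒ b_1 = 12 − 8 − 0 = 4. So H_1 ≅ Z^4.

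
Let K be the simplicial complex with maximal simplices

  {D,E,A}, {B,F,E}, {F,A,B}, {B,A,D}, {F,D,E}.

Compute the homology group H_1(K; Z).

Order the vertices as A < B < D < E < F. Listing each simplex with vertices in this order, K has dimension 2 with simplices:

  0-simplices (5): A, B, D, E, F
  1-simplices (10): AB, AD, AE, AF, BD, BE, BF, DE, DF, EF
  2-simplices (5): ABD, ABF, ADE, BEF, DEF

Hence C_0 ≅ Z^5, C_1 ≅ Z^10, C_2 ≅ Z^5.

Boundary ∂_1: C_1 → C_0 maps an edge to its endpoints' difference, ∂[p,q] = q − p. For instance
  ∂BF = F − B.
The 5×10 boundary matrix has rank 4 and Smith normal form diag(1,1,1,1).

∂_2: C_2 → C_1 maps a triangle to the signed sum of its edges. For instance
  ∂ABD = BD − AD + AB,
  ∂BEF = EF − BF + BE.
As a 10×5 matrix over Z this has rank 5, with invariant factors (1,1,1,1,1).

Computing H_k = (kernel of ∂_k) / (image of ∂_{k+1}):

  H_1: rank ker ∂_1 − rank ∂_2 = (10 − 4) − 5 = 1, and the invariant factors of ∂_2 are all 1, so H_1 = Z.

H_1 ≅ Z.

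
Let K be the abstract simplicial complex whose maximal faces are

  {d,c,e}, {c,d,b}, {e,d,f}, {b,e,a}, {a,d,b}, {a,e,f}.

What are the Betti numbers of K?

b_0 = 1, b_1 = 1, b_2 = 0.

Order the vertices as a < b < c < d < e < f. Listing each simplex with vertices in this order, K has dimension 2 with simplices:

  0-simplices (6): a, b, c, d, e, f
  1-simplices (12): ab, ad, ae, af, bc, bd, be, cd, ce, de, df, ef
  2-simplices (6): abd, abe, aef, bcd, cde, def

Hence C_0 ≅ Z^6, C_1 ≅ Z^12, C_2 ≅ Z^6.

Boundary ∂_1: C_1 → C_0 is given by ∂[p,q] = [q] − [p].
This gives a 6×12 integer matrix of rank 5; reducing to Smith normal form yields diagonal entries (1,1,1,1,1).

The boundary map ∂_2: C_2 → C_1 maps a triangle to the signed sum of its edges. For instance
  ∂abe = be − ae + ab,
  ∂bcd = cd − bd + bc.
The 12×6 boundary matrix has rank 6 and Smith normal form diag(1,1,1,1,1,1).

From H_k ≅ ker(∂_k) / im(∂_{k+1}) we obtain:

  H_0: rank C_0 − rank ∂_1 = 6 − 5 = 1, and the invariant factors of ∂_1 are all 1, so H_0 ≅ Z.
  H_1: rank ker ∂_1 − rank ∂_2 = (12 − 5) − 6 = 1, and the invariant factors of ∂_2 are all 1, so H_1 ≅ Z.
  H_2: rank ker ∂_2 − rank ∂_3 = (6 − 6) − 0 = 0, and there is no ∂_3, so H_2 ≅ 0.

Hence the Betti numbers are b_0 = 1, b_1 = 1, b_2 = 0.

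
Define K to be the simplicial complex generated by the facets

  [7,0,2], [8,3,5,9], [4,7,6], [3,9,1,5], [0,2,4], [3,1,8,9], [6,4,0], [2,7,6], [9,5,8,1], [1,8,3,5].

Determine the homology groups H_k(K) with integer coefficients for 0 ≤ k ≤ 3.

Order the vertices as 0 < 1 < 2 < 3 < 4 < 5 < 6 < 7 < 8 < 9. Listing each simplex with vertices in this order, K has dimension 3 with simplices:

  0-simplices (10): [0], [1], [2], [3], [4], [5], [6], [7], [8], [9]
  1-simplices (20): [0,2], [0,4], [0,6], [0,7], [1,3], [1,5], [1,8], [1,9], [2,4], [2,6], [2,7], [3,5], [3,8], [3,9], [4,6], [4,7], [5,8], [5,9], [6,7], [8,9]
  2-simplices (15): [0,2,4], [0,2,7], [0,4,6], [1,3,5], [1,3,8], [1,3,9], [1,5,8], [1,5,9], [1,8,9], [2,6,7], [3,5,8], [3,5,9], [3,8,9], [4,6,7], [5,8,9]
  3-simplices (5): [1,3,5,8], [1,3,5,9], [1,3,8,9], [1,5,8,9], [3,5,8,9]

Hence C_0 ≅ Z^10, C_1 ≅ Z^20, C_2 ≅ Z^15, C_3 ≅ Z^5.

The boundary map ∂_1: C_1 → C_0 is given by ∂[p,q] = [q] − [p].
As a 10×20 matrix over Z this has rank 8, with invariant factors (1,1,1,1,1,1,1,1).

The boundary map ∂_2: C_2 → C_1 sends each 2-simplex [p,q,r] to [q,r] − [p,r] + [p,q]. For instance
  ∂[1,8,9] = [8,9] − [1,9] + [1,8],
  ∂[1,5,9] = [5,9] − [1,9] + [1,5].
As a 20×15 matrix over Z this has rank 11, with invariant factors (1,1,1,1,1,1,1,1,1,1,1).

∂_3: C_3 → C_2 sends each 3-simplex σ to the alternating sum Σ_i (−1)^i (σ with its i-th vertex removed). For instance
  ∂[1,3,5,9] = [3,5,9] − [1,5,9] + [1,3,9] − [1,3,5],
  ∂[3,5,8,9] = [5,8,9] − [3,8,9] + [3,5,9] − [3,5,8].
The 15×5 boundary matrix has rank 4 and Smith normal form diag(1,1,1,1).

Computing H_k = (kernel of ∂_k) / (image of ∂_{k+1}):

  H_0: rank C_0 − rank ∂_1 = 10 − 8 = 2, and the invariant factors of ∂_1 are all 1, so H_0 = Z^2.
  H_1: rank ker ∂_1 − rank ∂_2 = (20 − 8) − 11 = 1, and the invariant factors of ∂_2 are all 1, so H_1 = Z.
  H_2: rank ker ∂_2 − rank ∂_3 = (15 − 11) − 4 = 0, and the invariant factors of ∂_3 are all 1, so H_2 = 0.
  H_3: rank ker ∂_3 − rank ∂_4 = (5 − 4) − 0 = 1, and there is no ∂_4, so H_3 = Z.

H_0 = Z^2,  H_1 = Z,  H_2 = 0,  H_3 = Z.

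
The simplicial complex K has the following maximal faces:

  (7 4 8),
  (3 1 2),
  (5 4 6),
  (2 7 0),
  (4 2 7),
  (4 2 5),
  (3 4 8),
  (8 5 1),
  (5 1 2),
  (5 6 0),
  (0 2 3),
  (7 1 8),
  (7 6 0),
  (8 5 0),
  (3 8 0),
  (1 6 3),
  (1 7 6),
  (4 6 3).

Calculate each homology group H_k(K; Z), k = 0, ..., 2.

Order the vertices as 0 < 1 < 2 < 3 < 4 < 5 < 6 < 7 < 8. Listing each simplex with vertices in this order, K has dimension 2 with simplices:

  0-simplices (9): [0], [1], [2], [3], [4], [5], [6], [7], [8]
  1-simplices (27): (27 of them)
  2-simplices (18): [0,2,3], [0,2,7], [0,3,8], [0,5,6], [0,5,8], [0,6,7], [1,2,3], [1,2,5], [1,3,6], [1,5,8], [1,6,7], [1,7,8], [2,4,5], [2,4,7], [3,4,6], [3,4,8], [4,5,6], [4,7,8]

so the chain groups are C_0 ≅ Z^9, C_1 ≅ Z^27, C_2 ≅ Z^18.

The boundary map ∂_1: C_1 → C_0 is given by ∂[p,q] = [q] − [p].
As a 9×27 matrix over Z this has rank 8, with invariant factors (1,1,1,1,1,1,1,1).

∂_2: C_2 → C_1 sends each 2-simplex [p,q,r] to [q,r] − [p,r] + [p,q]. For instance
  ∂[2,4,7] = [4,7] − [2,7] + [2,4],
  ∂[0,5,6] = [5,6] − [0,6] + [0,5].
This gives a 27×18 integer matrix of rank 17; reducing to Smith normal form yields diagonal entries (1,1,1,1,1,1,1,1,1,1,1,1,1,1,1,1,1).

Now H_k = ker ∂_k / im ∂_{k+1}, so:

  H_0: rank C_0 − rank ∂_1 = 9 − 8 = 1, and the invariant factors of ∂_1 are all 1, so H_0 = Z.
  H_1: rank ker ∂_1 − rank ∂_2 = (27 − 8) − 17 = 2, and the invariant factors of ∂_2 are all 1, so H_1 = Z^2.
  H_2: rank ker ∂_2 − rank ∂_3 = (18 − 17) − 0 = 1, and there is no ∂_3, so H_2 = Z.

H_0 ≅ Z,  H_1 ≅ Z^2,  H_2 ≅ Z.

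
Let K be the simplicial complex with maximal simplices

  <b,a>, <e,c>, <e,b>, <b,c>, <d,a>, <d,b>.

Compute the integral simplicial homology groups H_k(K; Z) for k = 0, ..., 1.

H_0 ≅ Z,  H_1 ≅ Z^2.

We work with the vertex ordering a < b < c < d < e. The simplices of K, each written with vertices in increasing order, are:

  0-simplices (5): a, b, c, d, e
  1-simplices (6): ab, ad, bc, bd, be, ce

Hence C_0 ≅ Z^5, C_1 ≅ Z^6.

Boundary ∂_1: C_1 → C_0 maps an edge to its endpoints' difference, ∂[p,q] = q − p. For instance
  ∂ab = b − a.
The resulting 5×6 matrix has rank 4, and its Smith normal form has invariant factors (1,1,1,1).

From H_k ≅ ker(∂_k) / im(∂_{k+1}) we obtain:

  H_0: rank C_0 − rank ∂_1 = 5 − 4 = 1, and the invariant factors of ∂_1 are all 1, so H_0 = Z.
  H_1: rank ker ∂_1 − rank ∂_2 = (6 − 4) − 0 = 2, and there is no ∂_2, so H_1 = Z^2.

(K is a triangulation of a wedge of 2 circles.)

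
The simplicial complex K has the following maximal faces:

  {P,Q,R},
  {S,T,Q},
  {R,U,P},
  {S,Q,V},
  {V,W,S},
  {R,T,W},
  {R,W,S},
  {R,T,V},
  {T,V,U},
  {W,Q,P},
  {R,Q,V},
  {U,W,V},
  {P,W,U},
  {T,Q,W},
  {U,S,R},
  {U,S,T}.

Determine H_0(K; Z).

H_0 ≅ Z.

Order the vertices as P < Q < R < S < T < U < V < W. Listing each simplex with vertices in this order, K has dimension 2 with simplices:

  0-simplices (8): P, Q, R, S, T, U, V, W
  1-simplices (24): PQ, PR, PU, PW, QR, QS, QT, QV, QW, RS, RT, RU, RV, RW, ST, SU, SV, SW, TU, TV, TW, UV, UW, VW
  2-simplices (16): PQR, PQW, PRU, PUW, QRV, QST, QSV, QTW, RSU, RSW, RTV, RTW, STU, SVW, TUV, UVW

so the chain groups are C_0 ≅ Z^8, C_1 ≅ Z^24, C_2 ≅ Z^16.

Boundary ∂_1: C_1 → C_0 sends each edge [p,q] (with p < q) to q − p.
This gives a 8×24 integer matrix of rank 7; reducing to Smith normal form yields diagonal entries (1,1,1,1,1,1,1).

The boundary map ∂_2: C_2 → C_1 acts by ∂[p,q,r] = [q,r] − [p,r] + [p,q]. For instance
  ∂RTV = TV − RV + RT,
  ∂PRU = RU − PU + PR.
This gives a 24×16 integer matrix of rank 15; reducing to Smith normal form yields diagonal entries (1,1,1,1,1,1,1,1,1,1,1,1,1,1,1).

Now H_k = ker ∂_k / im ∂_{k+1}, so:

  H_0: rank C_0 − rank ∂_1 = 8 − 7 = 1, and the invariant factors of ∂_1 are all 1, so H_0 = Z.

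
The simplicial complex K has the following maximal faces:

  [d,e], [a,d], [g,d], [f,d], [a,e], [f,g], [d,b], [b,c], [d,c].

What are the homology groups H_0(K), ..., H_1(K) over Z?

Take the total order a < b < c < d < e < f < g on the vertex set. Then K (dimension 1) consists of the simplices:

  0-simplices (7): a, b, c, d, e, f, g
  1-simplices (9): ad, ae, bc, bd, cd, de, df, dg, fg

so the chain groups are C_0 ≅ Z^7, C_1 ≅ Z^9.

∂_1: C_1 → C_0 maps an edge to its endpoints' difference, ∂[p,q] = q − p. For instance
  ∂bd = d − b.
As a 7×9 matrix over Z this has rank 6, with invariant factors (1,1,1,1,1,1).

Computing H_k = (kernel of ∂_k) / (image of ∂_{k+1}):

  H_0: rank C_0 − rank ∂_1 = 7 − 6 = 1, and the invariant factors of ∂_1 are all 1, so H_0 = Z.
  H_1: rank ker ∂_1 − rank ∂_2 = (9 − 6) − 0 = 3, and there is no ∂_2, so H_1 = Z^3.

(K is a triangulation of a wedge of 3 circles.)

H_0 ≅ Z,  H_1 ≅ Z^3.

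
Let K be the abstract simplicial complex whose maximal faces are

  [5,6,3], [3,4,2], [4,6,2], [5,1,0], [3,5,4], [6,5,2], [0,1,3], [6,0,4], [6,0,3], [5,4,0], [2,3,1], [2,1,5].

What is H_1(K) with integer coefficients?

Take the total order 0 < 1 < 2 < 3 < 4 < 5 < 6 on the vertex set. Then K (dimension 2) consists of the simplices:

  0-simplices (7): [0], [1], [2], [3], [4], [5], [6]
  1-simplices (18): [0,1], [0,3], [0,4], [0,5], [0,6], [1,2], [1,3], [1,5], [2,3], [2,4], [2,5], [2,6], [3,4], [3,5], [3,6], [4,5], [4,6], [5,6]
  2-simplices (12): [0,1,3], [0,1,5], [0,3,6], [0,4,5], [0,4,6], [1,2,3], [1,2,5], [2,3,4], [2,4,6], [2,5,6], [3,4,5], [3,5,6]

so the chain groups are C_0 ≅ Z^7, C_1 ≅ Z^18, C_2 ≅ Z^12.

Boundary ∂_1: C_1 → C_0 sends each edge [p,q] (with p < q) to q − p.
This gives a 7×18 integer matrix of rank 6; reducing to Smith normal form yields diagonal entries (1,1,1,1,1,1).

The boundary map ∂_2: C_2 → C_1 maps a triangle to the signed sum of its edges. For instance
  ∂[0,1,3] = [1,3] − [0,3] + [0,1],
  ∂[2,4,6] = [4,6] − [2,6] + [2,4].
The 18×12 boundary matrix has rank 12 and Smith normal form diag(1,1,1,1,1,1,1,1,1,1,1,2).

Now H_k = ker ∂_k / im ∂_{k+1}, so:

  H_1: rank ker ∂_1 − rank ∂_2 = (18 − 6) − 12 = 0, and ∂_2 has invariant factor 2 > 1, so H_1 = Z/2.

(K is a triangulation of the real projective plane RP^2.)

H_1 ≅ Z/2.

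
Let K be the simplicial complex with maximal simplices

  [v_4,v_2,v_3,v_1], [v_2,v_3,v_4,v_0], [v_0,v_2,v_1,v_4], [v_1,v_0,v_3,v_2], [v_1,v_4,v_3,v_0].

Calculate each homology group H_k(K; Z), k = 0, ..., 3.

H_0 ≅ Z,  H_1 = 0,  H_2 = 0,  H_3 ≅ Z.

We work with the vertex ordering v_0 < v_1 < v_2 < v_3 < v_4. The simplices of K, each written with vertices in increasing order, are:

  0-simplices (5): [v_0], [v_1], [v_2], [v_3], [v_4]
  1-simplices (10): [v_0,v_1], [v_0,v_2], [v_0,v_3], [v_0,v_4], [v_1,v_2], [v_1,v_3], [v_1,v_4], [v_2,v_3], [v_2,v_4], [v_3,v_4]
  2-simplices (10): [v_0,v_1,v_2], [v_0,v_1,v_3], [v_0,v_1,v_4], [v_0,v_2,v_3], [v_0,v_2,v_4], [v_0,v_3,v_4], [v_1,v_2,v_3], [v_1,v_2,v_4], [v_1,v_3,v_4], [v_2,v_3,v_4]
  3-simplices (5): [v_0,v_1,v_2,v_3], [v_0,v_1,v_2,v_4], [v_0,v_1,v_3,v_4], [v_0,v_2,v_3,v_4], [v_1,v_2,v_3,v_4]

so the chain groups are C_0 ≅ Z^5, C_1 ≅ Z^10, C_2 ≅ Z^10, C_3 ≅ Z^5.

The boundary map ∂_1: C_1 → C_0 maps an edge to its endpoints' difference, ∂[p,q] = q − p. For instance
  ∂[v_1,v_4] = [v_4] − [v_1].
As a 5×10 matrix over Z this has rank 4, with invariant factors (1,1,1,1).

Boundary ∂_2: C_2 → C_1 sends each 2-simplex [p,q,r] to [q,r] − [p,r] + [p,q]. For instance
  ∂[v_1,v_2,v_4] = [v_2,v_4] − [v_1,v_4] + [v_1,v_2],
  ∂[v_0,v_3,v_4] = [v_3,v_4] − [v_0,v_4] + [v_0,v_3].
This gives a 10×10 integer matrix of rank 6; reducing to Smith normal form yields diagonal entries (1,1,1,1,1,1).

The boundary map ∂_3: C_3 → C_2 sends each 3-simplex σ to the alternating sum Σ_i (−1)^i (σ with its i-th vertex removed). For instance
  ∂[v_0,v_1,v_3,v_4] = [v_1,v_3,v_4] − [v_0,v_3,v_4] + [v_0,v_1,v_4] − [v_0,v_1,v_3],
  ∂[v_0,v_1,v_2,v_3] = [v_1,v_2,v_3] − [v_0,v_2,v_3] + [v_0,v_1,v_3] − [v_0,v_1,v_2].
The 10×5 boundary matrix has rank 4 and Smith normal form diag(1,1,1,1).

Computing H_k = (kernel of ∂_k) / (image of ∂_{k+1}):

  H_0: rank C_0 − rank ∂_1 = 5 − 4 = 1, and the invariant factors of ∂_1 are all 1, so H_0 = Z.
  H_1: rank ker ∂_1 − rank ∂_2 = (10 − 4) − 6 = 0, and the invariant factors of ∂_2 are all 1, so H_1 = 0.
  H_2: rank ker ∂_2 − rank ∂_3 = (10 − 6) − 4 = 0, and the invariant factors of ∂_3 are all 1, so H_2 = 0.
  H_3: rank ker ∂_3 − rank ∂_4 = (5 − 4) − 0 = 1, and there is no ∂_4, so H_3 = Z.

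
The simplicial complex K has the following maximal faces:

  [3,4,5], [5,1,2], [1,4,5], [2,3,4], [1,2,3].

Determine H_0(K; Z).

K has 5 vertices, 10 edges, 5 triangles.
rank ∂_0 = 0, rank ∂_1 = 4 ⇒ b_0 = 5 − 0 − 4 = 1; all invariant factors of ∂_1 are 1 so no torsion. So H_0 ≅ Z.

H_0 = Z.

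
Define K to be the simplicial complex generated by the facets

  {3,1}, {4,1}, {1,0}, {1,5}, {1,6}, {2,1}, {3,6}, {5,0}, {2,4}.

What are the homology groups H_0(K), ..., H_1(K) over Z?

H_0 ≅ Z,  H_1 ≅ Z^3.

K has 7 vertices, 9 edges.
rank ∂_0 = 0, rank ∂_1 = 6 ⇒ b_0 = 7 − 0 − 6 = 1; all invariant factors of ∂_1 are 1 so no torsion. So H_0 = Z.
rank ∂_1 = 6, rank ∂_2 = 0 ⇒ b_1 = 9 − 6 − 0 = 3. So H_1 = Z^3.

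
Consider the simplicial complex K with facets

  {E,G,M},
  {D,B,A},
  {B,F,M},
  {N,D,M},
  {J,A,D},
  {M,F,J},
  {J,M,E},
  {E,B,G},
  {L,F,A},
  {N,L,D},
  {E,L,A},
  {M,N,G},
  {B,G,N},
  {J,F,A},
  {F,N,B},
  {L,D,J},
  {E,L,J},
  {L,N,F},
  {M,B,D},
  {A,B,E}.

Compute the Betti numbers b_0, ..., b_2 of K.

Order the vertices as A < B < D < E < F < G < J < L < M < N. Listing each simplex with vertices in this order, K has dimension 2 with simplices:

  0-simplices (10): A, B, D, E, F, G, J, L, M, N
  1-simplices (30): AB, AD, AE, AF, AJ, AL, BD, BE, BF, BG, BM, BN, DJ, DL, DM, DN, EG, EJ, EL, EM, FJ, FL, FM, FN, GM, GN, JL, JM, LN, MN
  2-simplices (20): ABD, ABE, ADJ, AEL, AFJ, AFL, BDM, BEG, BFM, BFN, BGN, DJL, DLN, DMN, EGM, EJL, EJM, FJM, FLN, GMN

Hence C_0 ≅ Z^10, C_1 ≅ Z^30, C_2 ≅ Z^20.

Boundary ∂_1: C_1 → C_0 maps an edge to its endpoints' difference, ∂[p,q] = q − p.
This gives a 10×30 integer matrix of rank 9; reducing to Smith normal form yields diagonal entries (1,1,1,1,1,1,1,1,1).

Boundary ∂_2: C_2 → C_1 sends each 2-simplex [p,q,r] to [q,r] − [p,r] + [p,q]. For instance
  ∂AFL = FL − AL + AF,
  ∂BDM = DM − BM + BD.
As a 30×20 matrix over Z this has rank 20, with invariant factors (1,1,1,1,1,1,1,1,1,1,1,1,1,1,1,1,1,1,1,2).

Computing H_k = (kernel of ∂_k) / (image of ∂_{k+1}):

  H_0: rank C_0 − rank ∂_1 = 10 − 9 = 1, and the invariant factors of ∂_1 are all 1, so H_0 ≅ Z.
  H_1: rank ker ∂_1 − rank ∂_2 = (30 − 9) − 20 = 1, and ∂_2 has invariant factor 2 > 1, so H_1 ≅ Z ⊕ Z/2.
  H_2: rank ker ∂_2 − rank ∂_3 = (20 − 20) − 0 = 0, and there is no ∂_3, so H_2 ≅ 0.

(K is a triangulation of the Klein bottle.)

Hence the Betti numbers are b_0 = 1, b_1 = 1, b_2 = 0.

b_0 = 1, b_1 = 1, b_2 = 0.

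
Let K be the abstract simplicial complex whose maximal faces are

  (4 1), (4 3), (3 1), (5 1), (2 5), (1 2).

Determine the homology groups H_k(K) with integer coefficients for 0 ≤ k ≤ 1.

H_0 ≅ Z,  H_1 ≅ Z^2.

Take the total order 1 < 2 < 3 < 4 < 5 on the vertex set. Then K (dimension 1) consists of the simplices:

  0-simplices (5): [1], [2], [3], [4], [5]
  1-simplices (6): [1,2], [1,3], [1,4], [1,5], [2,5], [3,4]

giving chain groups C_0 ≅ Z^5, C_1 ≅ Z^6.

Boundary ∂_1: C_1 → C_0 is given by ∂[p,q] = [q] − [p].
This gives a 5×6 integer matrix of rank 4; reducing to Smith normal form yields diagonal entries (1,1,1,1).

Now H_k = ker ∂_k / im ∂_{k+1}, so:

  H_0: rank C_0 − rank ∂_1 = 5 − 4 = 1, and the invariant factors of ∂_1 are all 1, so H_0 = Z.
  H_1: rank ker ∂_1 − rank ∂_2 = (6 − 4) − 0 = 2, and there is no ∂_2, so H_1 = Z^2.

As a check, the Euler characteristic is 5 − 6 = -1, which agrees with 1 − 2 = -1.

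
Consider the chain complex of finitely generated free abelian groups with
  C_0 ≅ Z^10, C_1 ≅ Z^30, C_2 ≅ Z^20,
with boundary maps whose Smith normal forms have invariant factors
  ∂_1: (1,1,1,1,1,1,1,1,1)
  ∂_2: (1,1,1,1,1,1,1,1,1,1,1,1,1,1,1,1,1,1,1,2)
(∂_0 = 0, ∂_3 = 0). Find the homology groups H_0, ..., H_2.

H_0: b_0 = 10 − 0 − 9 = 1; torsion from ∂_1 factors > 1: none. So H_0 = Z.
H_1: b_1 = 30 − 9 − 20 = 1; torsion from ∂_2 factors > 1: [2]. So H_1 = Z ⊕ Z/2Z.
H_2: b_2 = 20 − 20 − 0 = 0; torsion from ∂_3 factors > 1: none. So H_2 = 0.

H_0 = Z,  H_1 = Z ⊕ Z/2Z,  H_2 = 0.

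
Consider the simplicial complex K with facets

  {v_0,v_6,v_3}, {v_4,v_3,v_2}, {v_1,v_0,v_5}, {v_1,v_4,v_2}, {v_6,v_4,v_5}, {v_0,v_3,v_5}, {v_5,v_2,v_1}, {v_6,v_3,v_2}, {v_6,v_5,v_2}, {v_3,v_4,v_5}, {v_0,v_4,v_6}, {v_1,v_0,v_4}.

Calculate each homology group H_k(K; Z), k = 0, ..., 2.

Fix the vertex order v_0 < v_1 < v_2 < v_3 < v_4 < v_5 < v_6 and write every simplex with vertices in increasing order. Then dim K = 2 and the simplices of K are:

  0-simplices (7): [v_0], [v_1], [v_2], [v_3], [v_4], [v_5], [v_6]
  1-simplices (18): (18 of them)
  2-simplices (12): (12 of them)

Hence C_0 ≅ Z^7, C_1 ≅ Z^18, C_2 ≅ Z^12.

Boundary ∂_1: C_1 → C_0 maps an edge to its endpoints' difference, ∂[p,q] = q − p. For instance
  ∂[v_0,v_5] = [v_5] − [v_0].
As a 7×18 matrix over Z this has rank 6, with invariant factors (1,1,1,1,1,1).

Boundary ∂_2: C_2 → C_1 sends each 2-simplex [p,q,r] to [q,r] − [p,r] + [p,q]. For instance
  ∂[v_1,v_2,v_4] = [v_2,v_4] − [v_1,v_4] + [v_1,v_2],
  ∂[v_0,v_3,v_5] = [v_3,v_5] − [v_0,v_5] + [v_0,v_3].
The resulting 18×12 matrix has rank 12, and its Smith normal form has invariant factors (1,1,1,1,1,1,1,1,1,1,1,2).

From H_k ≅ ker(∂_k) / im(∂_{k+1}) we obtain:

  H_0: rank C_0 − rank ∂_1 = 7 − 6 = 1, and the invariant factors of ∂_1 are all 1, so H_0 = Z.
  H_1: rank ker ∂_1 − rank ∂_2 = (18 − 6) − 12 = 0, and ∂_2 has invariant factor 2 > 1, so H_1 = Z/2.
  H_2: rank ker ∂_2 − rank ∂_3 = (12 − 12) − 0 = 0, and there is no ∂_3, so H_2 = 0.

(K is a triangulation of the real projective plane RP^2.)

H_0 = Z,  H_1 = Z/2,  H_2 = 0.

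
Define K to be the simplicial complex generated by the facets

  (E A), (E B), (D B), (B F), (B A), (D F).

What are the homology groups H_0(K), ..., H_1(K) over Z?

Order the vertices as A < B < D < E < F. Listing each simplex with vertices in this order, K has dimension 1 with simplices:

  0-simplices (5): A, B, D, E, F
  1-simplices (6): AB, AE, BD, BE, BF, DF

Hence C_0 ≅ Z^5, C_1 ≅ Z^6.

The boundary map ∂_1: C_1 → C_0 maps an edge to its endpoints' difference, ∂[p,q] = q − p. For instance
  ∂BE = E − B.
This gives a 5×6 integer matrix of rank 4; reducing to Smith normal form yields diagonal entries (1,1,1,1).

Computing H_k = (kernel of ∂_k) / (image of ∂_{k+1}):

  H_0: rank C_0 − rank ∂_1 = 5 − 4 = 1, and the invariant factors of ∂_1 are all 1, so H_0 ≅ Z.
  H_1: rank ker ∂_1 − rank ∂_2 = (6 − 4) − 0 = 2, and there is no ∂_2, so H_1 ≅ Z^2.

H_0 = Z,  H_1 = Z^2.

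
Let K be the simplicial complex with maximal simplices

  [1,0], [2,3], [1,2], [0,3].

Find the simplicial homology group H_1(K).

We work with the vertex ordering 0 < 1 < 2 < 3. The simplices of K, each written with vertices in increasing order, are:

  0-simplices (4): [0], [1], [2], [3]
  1-simplices (4): [0,1], [0,3], [1,2], [2,3]

Hence C_0 ≅ Z^4, C_1 ≅ Z^4.

The boundary map ∂_1: C_1 → C_0 maps an edge to its endpoints' difference, ∂[p,q] = q − p.
As a 4×4 matrix over Z this has rank 3, with invariant factors (1,1,1).

From H_k ≅ ker(∂_k) / im(∂_{k+1}) we obtain:

  H_1: rank ker ∂_1 − rank ∂_2 = (4 − 3) − 0 = 1, and there is no ∂_2, so H_1 = Z.

(K is a triangulation of the circle S^1.)

H_1 = Z.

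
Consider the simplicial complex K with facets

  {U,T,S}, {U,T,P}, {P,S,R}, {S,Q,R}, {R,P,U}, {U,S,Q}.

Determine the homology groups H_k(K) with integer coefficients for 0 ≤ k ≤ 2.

H_0 = Z,  H_1 = Z,  H_2 = 0.

Take the total order P < Q < R < S < T < U on the vertex set. Then K (dimension 2) consists of the simplices:

  0-simplices (6): P, Q, R, S, T, U
  1-simplices (12): PR, PS, PT, PU, QR, QS, QU, RS, RU, ST, SU, TU
  2-simplices (6): PRS, PRU, PTU, QRS, QSU, STU

Hence C_0 ≅ Z^6, C_1 ≅ Z^12, C_2 ≅ Z^6.

Boundary ∂_1: C_1 → C_0 maps an edge to its endpoints' difference, ∂[p,q] = q − p.
As a 6×12 matrix over Z this has rank 5, with invariant factors (1,1,1,1,1).

Boundary ∂_2: C_2 → C_1 acts by ∂[p,q,r] = [q,r] − [p,r] + [p,q]. For instance
  ∂PTU = TU − PU + PT,
  ∂QSU = SU − QU + QS.
The 12×6 boundary matrix has rank 6 and Smith normal form diag(1,1,1,1,1,1).

Now H_k = ker ∂_k / im ∂_{k+1}, so:

  H_0: rank C_0 − rank ∂_1 = 6 − 5 = 1, and the invariant factors of ∂_1 are all 1, so H_0 = Z.
  H_1: rank ker ∂_1 − rank ∂_2 = (12 − 5) − 6 = 1, and the invariant factors of ∂_2 are all 1, so H_1 = Z.
  H_2: rank ker ∂_2 − rank ∂_3 = (6 − 6) − 0 = 0, and there is no ∂_3, so H_2 = 0.

(K is a triangulation of the cylinder S^1 x I.)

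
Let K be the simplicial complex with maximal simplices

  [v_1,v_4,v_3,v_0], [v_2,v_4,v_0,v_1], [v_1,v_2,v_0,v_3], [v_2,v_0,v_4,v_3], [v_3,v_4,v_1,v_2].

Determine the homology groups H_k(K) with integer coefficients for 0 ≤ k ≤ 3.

H_0 ≅ Z,  H_1 = 0,  H_2 = 0,  H_3 ≅ Z.

K has 5 vertices, 10 edges, 10 triangles, 5 3-simplices.
rank ∂_0 = 0, rank ∂_1 = 4 ⇒ b_0 = 5 − 0 − 4 = 1; all invariant factors of ∂_1 are 1 so no torsion. So H_0 = Z.
rank ∂_1 = 4, rank ∂_2 = 6 ⇒ b_1 = 10 − 4 − 6 = 0; all invariant factors of ∂_2 are 1 so no torsion. So H_1 = 0.
rank ∂_2 = 6, rank ∂_3 = 4 ⇒ b_2 = 10 − 6 − 4 = 0; all invariant factors of ∂_3 are 1 so no torsion. So H_2 = 0.
rank ∂_3 = 4, rank ∂_4 = 0 ⇒ b_3 = 5 − 4 − 0 = 1. So H_3 = Z.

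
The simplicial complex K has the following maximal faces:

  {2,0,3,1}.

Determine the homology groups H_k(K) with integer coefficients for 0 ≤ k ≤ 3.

We work with the vertex ordering 0 < 1 < 2 < 3. The simplices of K, each written with vertices in increasing order, are:

  0-simplices (4): [0], [1], [2], [3]
  1-simplices (6): [0,1], [0,2], [0,3], [1,2], [1,3], [2,3]
  2-simplices (4): [0,1,2], [0,1,3], [0,2,3], [1,2,3]
  3-simplices (1): [0,1,2,3]

so the chain groups are C_0 ≅ Z^4, C_1 ≅ Z^6, C_2 ≅ Z^4, C_3 ≅ Z^1.

Boundary ∂_1: C_1 → C_0 maps an edge to its endpoints' difference, ∂[p,q] = q − p.
The 4×6 boundary matrix has rank 3 and Smith normal form diag(1,1,1).

The boundary map ∂_2: C_2 → C_1 maps a triangle to the signed sum of its edges. For instance
  ∂[0,1,3] = [1,3] − [0,3] + [0,1],
  ∂[1,2,3] = [2,3] − [1,3] + [1,2].
The 6×4 boundary matrix has rank 3 and Smith normal form diag(1,1,1).

The boundary map ∂_3: C_3 → C_2 sends each 3-simplex σ to the alternating sum Σ_i (−1)^i (σ with its i-th vertex removed). For instance
  ∂[0,1,2,3] = [1,2,3] − [0,2,3] + [0,1,3] − [0,1,2].
The resulting 4×1 matrix has rank 1, and its Smith normal form has invariant factors (1).

From H_k ≅ ker(∂_k) / im(∂_{k+1}) we obtain:

  H_0: rank C_0 − rank ∂_1 = 4 − 3 = 1, and the invariant factors of ∂_1 are all 1, so H_0 = Z.
  H_1: rank ker ∂_1 − rank ∂_2 = (6 − 3) − 3 = 0, and the invariant factors of ∂_2 are all 1, so H_1 = 0.
  H_2: rank ker ∂_2 − rank ∂_3 = (4 − 3) − 1 = 0, and the invariant factors of ∂_3 are all 1, so H_2 = 0.
  H_3: rank ker ∂_3 − rank ∂_4 = (1 − 1) − 0 = 0, and there is no ∂_4, so H_3 = 0.

H_0 ≅ Z,  H_1 = 0,  H_2 = 0,  H_3 = 0.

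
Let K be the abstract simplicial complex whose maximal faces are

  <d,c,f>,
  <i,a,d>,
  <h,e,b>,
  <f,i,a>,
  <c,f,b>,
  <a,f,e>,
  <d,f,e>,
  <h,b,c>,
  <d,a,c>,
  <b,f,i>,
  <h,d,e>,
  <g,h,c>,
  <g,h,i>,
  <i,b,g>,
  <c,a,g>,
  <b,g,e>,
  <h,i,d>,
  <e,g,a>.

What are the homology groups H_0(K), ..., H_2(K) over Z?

We work with the vertex ordering a < b < c < d < e < f < g < h < i. The simplices of K, each written with vertices in increasing order, are:

  0-simplices (9): a, b, c, d, e, f, g, h, i
  1-simplices (27): ac, ad, ae, af, ag, ai, bc, be, bf, bg, bh, bi, cd, cf, cg, ch, de, df, dh, di, ef, eg, eh, fi, gh, gi, hi
  2-simplices (18): acd, acg, adi, aef, aeg, afi, bcf, bch, beg, beh, bfi, bgi, cdf, cgh, def, deh, dhi, ghi

so the chain groups are C_0 ≅ Z^9, C_1 ≅ Z^27, C_2 ≅ Z^18.

∂_1: C_1 → C_0 is given by ∂[p,q] = [q] − [p]. For instance
  ∂ad = d − a.
The 9×27 boundary matrix has rank 8 and Smith normal form diag(1,1,1,1,1,1,1,1).

∂_2: C_2 → C_1 maps a triangle to the signed sum of its edges. For instance
  ∂bgi = gi − bi + bg,
  ∂deh = eh − dh + de.
This gives a 27×18 integer matrix of rank 18; reducing to Smith normal form yields diagonal entries (1,1,1,1,1,1,1,1,1,1,1,1,1,1,1,1,1,2).

Now H_k = ker ∂_k / im ∂_{k+1}, so:

  H_0: rank C_0 − rank ∂_1 = 9 − 8 = 1, and the invariant factors of ∂_1 are all 1, so H_0 ≅ Z.
  H_1: rank ker ∂_1 − rank ∂_2 = (27 − 8) − 18 = 1, and ∂_2 has invariant factor 2 > 1, so H_1 ≅ Z × Z/2.
  H_2: rank ker ∂_2 − rank ∂_3 = (18 − 18) − 0 = 0, and there is no ∂_3, so H_2 ≅ 0.

H_0 ≅ Z,  H_1 ≅ Z × Z/2,  H_2 = 0.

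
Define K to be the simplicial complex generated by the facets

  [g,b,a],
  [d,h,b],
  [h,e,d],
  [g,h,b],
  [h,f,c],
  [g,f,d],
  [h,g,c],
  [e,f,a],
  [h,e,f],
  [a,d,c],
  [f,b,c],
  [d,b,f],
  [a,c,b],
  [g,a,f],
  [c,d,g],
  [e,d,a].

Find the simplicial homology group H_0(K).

K has 8 vertices, 24 edges, 16 triangles.
rank ∂_0 = 0, rank ∂_1 = 7 ⇒ b_0 = 8 − 0 − 7 = 1; all invariant factors of ∂_1 are 1 so no torsion. So H_0 ≅ Z.

H_0 = Z.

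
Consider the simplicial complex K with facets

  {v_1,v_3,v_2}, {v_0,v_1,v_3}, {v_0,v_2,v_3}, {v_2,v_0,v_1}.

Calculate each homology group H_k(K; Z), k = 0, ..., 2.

K has 4 vertices, 6 edges, 4 triangles.
rank ∂_0 = 0, rank ∂_1 = 3 ⇒ b_0 = 4 − 0 − 3 = 1; all invariant factors of ∂_1 are 1 so no torsion. So H_0 ≅ Z.
rank ∂_1 = 3, rank ∂_2 = 3 ⇒ b_1 = 6 − 3 − 3 = 0; all invariant factors of ∂_2 are 1 so no torsion. So H_1 ≅ 0.
rank ∂_2 = 3, rank ∂_3 = 0 ⇒ b_2 = 4 − 3 − 0 = 1. So H_2 ≅ Z.

H_0 = Z,  H_1 = 0,  H_2 = Z.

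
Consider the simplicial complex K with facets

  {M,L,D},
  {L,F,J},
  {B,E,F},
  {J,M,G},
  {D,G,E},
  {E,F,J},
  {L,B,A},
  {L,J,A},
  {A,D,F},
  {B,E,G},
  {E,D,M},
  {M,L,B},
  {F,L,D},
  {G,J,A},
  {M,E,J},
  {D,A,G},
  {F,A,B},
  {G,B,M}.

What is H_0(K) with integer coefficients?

H_0 ≅ Z.

Order the vertices as A < B < D < E < F < G < J < L < M. Listing each simplex with vertices in this order, K has dimension 2 with simplices:

  0-simplices (9): A, B, D, E, F, G, J, L, M
  1-simplices (27): AB, AD, AF, AG, AJ, AL, BE, BF, BG, BL, BM, DE, DF, DG, DL, DM, EF, EG, EJ, EM, FJ, FL, GJ, GM, JL, JM, LM
  2-simplices (18): ABF, ABL, ADF, ADG, AGJ, AJL, BEF, BEG, BGM, BLM, DEG, DEM, DFL, DLM, EFJ, EJM, FJL, GJM

so the chain groups are C_0 ≅ Z^9, C_1 ≅ Z^27, C_2 ≅ Z^18.

The boundary map ∂_1: C_1 → C_0 maps an edge to its endpoints' difference, ∂[p,q] = q − p.
This gives a 9×27 integer matrix of rank 8; reducing to Smith normal form yields diagonal entries (1,1,1,1,1,1,1,1).

The boundary map ∂_2: C_2 → C_1 sends each 2-simplex [p,q,r] to [q,r] − [p,r] + [p,q]. For instance
  ∂GJM = JM − GM + GJ,
  ∂ABF = BF − AF + AB.
The 27×18 boundary matrix has rank 18 and Smith normal form diag(1,1,1,1,1,1,1,1,1,1,1,1,1,1,1,1,1,2).

From H_k ≅ ker(∂_k) / im(∂_{k+1}) we obtain:

  H_0: rank C_0 − rank ∂_1 = 9 − 8 = 1, and the invariant factors of ∂_1 are all 1, so H_0 = Z.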